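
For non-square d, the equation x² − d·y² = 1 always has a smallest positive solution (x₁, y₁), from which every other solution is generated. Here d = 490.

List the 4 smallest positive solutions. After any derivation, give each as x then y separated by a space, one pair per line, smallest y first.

1039681 46968
2161873163521 97663474416
4495316905044313921 203077717488555624
9347391150304592810234881 422272088792340335957472

√490 → a₀=22, period (7,2,1,4,4,4,1,2,7,44); ℓ=10 even so k=9
a_0=22:  p_0=22·1+0=22,  q_0=22·0+1=1
a_1=7:  p_1=7·22+1=155,  q_1=7·1+0=7
a_2=2:  p_2=2·155+22=332,  q_2=2·7+1=15
a_3=1:  p_3=1·332+155=487,  q_3=1·15+7=22
a_4=4:  p_4=4·487+332=2280,  q_4=4·22+15=103
a_5=4:  p_5=4·2280+487=9607,  q_5=4·103+22=434
a_6=4:  p_6=4·9607+2280=40708,  q_6=4·434+103=1839
…
a_8=2:  p_8=2·50315+40708=141338,  q_8=2·2273+1839=6385
a_9=7:  p_9=7·141338+50315=1039681,  q_9=7·6385+2273=46968
→ (1039681, 46968).  Check: 1039681²=1080936581761, 490·46968²=1080936581760, difference 1.
(1039681+46968√490)^2 = 2161873163521 + 97663474416√490
(1039681+46968√490)^3 = 4495316905044313921 + 203077717488555624√490
(1039681+46968√490)^4 = 9347391150304592810234881 + 422272088792340335957472√490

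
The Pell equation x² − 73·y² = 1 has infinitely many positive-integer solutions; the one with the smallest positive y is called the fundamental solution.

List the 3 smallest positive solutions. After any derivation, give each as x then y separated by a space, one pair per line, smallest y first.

[8; 1,1,5,5,1,1,16] for √73; ℓ=7 ⇒ convergent index 13
i=0: a=8 ⇒ p=8, q=1
i=1: a=1 ⇒ p=9, q=1
i=2: a=1 ⇒ p=17, q=2
i=3: a=5 ⇒ p=94, q=11
…
i=6: a=1 ⇒ p=1068, q=125
i=7: a=16 ⇒ p=17669, q=2068
…
i=12: a=1 ⇒ p=1241008, q=145249
i=13: a=1 ⇒ p=2281249, q=267000
(x₁, y₁) = (2281249, 267000);  2281249² − 73·267000² = 1 ✓
n=2: (2281249,267000)∘(2281249,267000) = (2281249·2281249+73·267000·267000, 2281249·267000+267000·2281249) = (10408194000001,1218186966000)
n=3: (10408194000001,1218186966000)∘(2281249,267000) = (2281249·10408194000001+73·267000·1218186966000, 2281249·1218186966000+267000·10408194000001) = (47487364308614281249,5557975596000801000)

2281249 267000
10408194000001 1218186966000
47487364308614281249 5557975596000801000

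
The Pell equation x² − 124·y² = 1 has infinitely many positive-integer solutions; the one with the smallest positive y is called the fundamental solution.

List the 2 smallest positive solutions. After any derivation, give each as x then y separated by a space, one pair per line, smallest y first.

√124 = [11; 7,2,1,1,1,…,2,7,22, …], period ℓ=16 (even) → k=15
k=0  a_k=11  p_k/q_k = 11/1
k=1  a_k=7  p_k/q_k = 78/7
…
k=7  a_k=1  p_k/q_k = 3040/273
…
k=9  a_k=1  p_k/q_k = 17583/1579
…
k=11  a_k=1  p_k/q_k = 84875/7622
…
k=13  a_k=1  p_k/q_k = 237042/21287
k=14  a_k=2  p_k/q_k = 626251/56239
k=15  a_k=7  p_k/q_k = 4620799/414960
(x₁, y₁) = (4620799, 414960);  4620799² − 124·414960² = 1 ✓
(x_2, y_2) = (4620799·4620799 + 124·414960·414960, 4620799·414960 + 414960·4620799) = (42703566796801, 3834893506080)

4620799 414960
42703566796801 3834893506080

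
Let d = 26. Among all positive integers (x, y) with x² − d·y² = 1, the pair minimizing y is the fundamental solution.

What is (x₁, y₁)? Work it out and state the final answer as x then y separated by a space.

51 10

√26 = [5; 10, …], period ℓ=1 (odd) → k=1
i=0: a=5 ⇒ p=5, q=1
i=1: a=10 ⇒ p=51, q=10
(x₁, y₁) = (51, 10);  51² − 26·10² = 1 ✓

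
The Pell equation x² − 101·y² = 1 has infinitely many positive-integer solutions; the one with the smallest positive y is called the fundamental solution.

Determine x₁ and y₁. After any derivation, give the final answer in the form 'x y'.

201 20

√101 → a₀=10, period (20); ℓ=1 odd so k=1
k=0  a_k=10  p_k/q_k = 10/1
k=1  a_k=20  p_k/q_k = 201/20
fundamental: x₁=201, y₁=20  (since 40401 − 101·400 = 1)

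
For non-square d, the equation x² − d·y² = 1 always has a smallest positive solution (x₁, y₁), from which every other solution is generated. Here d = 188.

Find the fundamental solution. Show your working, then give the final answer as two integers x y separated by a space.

√188 = [13; 1,2,2,6,2,2,1,26, …], period ℓ=8 (even) → k=7
k=0  a_k=13  p_k/q_k = 13/1
…
k=3  a_k=2  p_k/q_k = 96/7
…
k=6  a_k=2  p_k/q_k = 3277/239
k=7  a_k=1  p_k/q_k = 4607/336
(x₁, y₁) = (4607, 336);  4607² − 188·336² = 1 ✓

4607 336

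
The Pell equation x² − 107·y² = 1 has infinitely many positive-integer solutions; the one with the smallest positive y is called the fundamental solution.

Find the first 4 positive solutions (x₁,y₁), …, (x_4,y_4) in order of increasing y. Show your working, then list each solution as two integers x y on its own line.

√107 = [10; 2,1,9,1,2,20, …], period ℓ=6 (even) → k=5
a_0=10:  p_0=10·1+0=10,  q_0=10·0+1=1
…
a_2=1:  p_2=1·21+10=31,  q_2=1·2+1=3
…
a_4=1:  p_4=1·300+31=331,  q_4=1·29+3=32
a_5=2:  p_5=2·331+300=962,  q_5=2·32+29=93
→ (962, 93).  Check: 962²=925444, 107·93²=925443, difference 1.
(x_2, y_2) = (962·962 + 107·93·93, 962·93 + 93·962) = (1850887, 178932)
(x_3, y_3) = (962·1850887 + 107·93·178932, 962·178932 + 93·1850887) = (3561105626, 344265075)
(x_4, y_4) = (962·3561105626 + 107·93·344265075, 962·344265075 + 93·3561105626) = (6851565373537, 662365825368)

962 93
1850887 178932
3561105626 344265075
6851565373537 662365825368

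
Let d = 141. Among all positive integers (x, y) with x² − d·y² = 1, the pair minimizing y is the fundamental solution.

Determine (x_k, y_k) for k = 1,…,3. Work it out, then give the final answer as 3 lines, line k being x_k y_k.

√141 → a₀=11, period (1,6,1,22); ℓ=4 even so k=3
k=0  a_k=11  p_k/q_k = 11/1
k=1  a_k=1  p_k/q_k = 12/1
k=2  a_k=6  p_k/q_k = 83/7
k=3  a_k=1  p_k/q_k = 95/8
fundamental: x₁=95, y₁=8  (since 9025 − 141·64 = 1)
(95+8√141)^2 = 18049 + 1520√141
(95+8√141)^3 = 3429215 + 288792√141

95 8
18049 1520
3429215 288792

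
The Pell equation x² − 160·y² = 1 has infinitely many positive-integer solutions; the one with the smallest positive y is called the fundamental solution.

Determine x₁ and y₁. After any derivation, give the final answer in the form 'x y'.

√160 → a₀=12, period (1,1,1,5,1,1,1,24); ℓ=8 even so k=7
a_0=12:  p_0=12·1+0=12,  q_0=12·0+1=1
a_1=1:  p_1=1·12+1=13,  q_1=1·1+0=1
…
a_3=1:  p_3=1·25+13=38,  q_3=1·2+1=3
a_4=5:  p_4=5·38+25=215,  q_4=5·3+2=17
a_5=1:  p_5=1·215+38=253,  q_5=1·17+3=20
a_6=1:  p_6=1·253+215=468,  q_6=1·20+17=37
a_7=1:  p_7=1·468+253=721,  q_7=1·37+20=57
(x₁, y₁) = (721, 57);  721² − 160·57² = 1 ✓

721 57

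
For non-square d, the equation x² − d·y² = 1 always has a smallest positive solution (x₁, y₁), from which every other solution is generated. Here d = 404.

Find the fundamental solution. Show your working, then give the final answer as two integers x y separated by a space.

√404 = [20; 10,40, …], period ℓ=2 (even) → k=1
k=0  a_k=20  p_k/q_k = 20/1
k=1  a_k=10  p_k/q_k = 201/10
(x₁, y₁) = (201, 10);  201² − 404·10² = 1 ✓

201 10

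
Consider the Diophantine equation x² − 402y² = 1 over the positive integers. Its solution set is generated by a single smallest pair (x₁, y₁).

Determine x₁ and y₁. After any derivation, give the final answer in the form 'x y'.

√402 → a₀=20, period (20,40); ℓ=2 even so k=1
step 0: (20, 1)  from 20·(1,0) + (0,1)
step 1: (401, 20)  from 20·(20,1) + (1,0)
(x₁, y₁) = (401, 20);  401² − 402·20² = 1 ✓

401 20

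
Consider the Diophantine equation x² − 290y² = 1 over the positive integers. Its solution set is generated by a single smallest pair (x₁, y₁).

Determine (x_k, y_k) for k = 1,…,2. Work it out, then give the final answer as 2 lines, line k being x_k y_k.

579 34
670481 39372

√290 = [17; 34, …], period ℓ=1 (odd) → k=1
k=0  a_k=17  p_k/q_k = 17/1
k=1  a_k=34  p_k/q_k = 579/34
→ (579, 34).  Check: 579²=335241, 290·34²=335240, difference 1.
(x_2, y_2) = (579·579 + 290·34·34, 579·34 + 34·579) = (670481, 39372)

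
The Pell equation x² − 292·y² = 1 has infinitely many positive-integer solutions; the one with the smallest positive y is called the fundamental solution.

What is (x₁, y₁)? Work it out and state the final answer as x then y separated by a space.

2281249 133500

[17; 11,2,1,3,8,3,1,2,11,34] for √292; ℓ=10 ⇒ convergent index 9
a_0=17:  p_0=17·1+0=17,  q_0=17·0+1=1
a_1=11:  p_1=11·17+1=188,  q_1=11·1+0=11
…
a_3=1:  p_3=1·393+188=581,  q_3=1·23+11=34
…
a_8=2:  p_8=2·72812+55143=200767,  q_8=2·4261+3227=11749
a_9=11:  p_9=11·200767+72812=2281249,  q_9=11·11749+4261=133500
fundamental: x₁=2281249, y₁=133500  (since 5204097000001 − 292·17822250000 = 1)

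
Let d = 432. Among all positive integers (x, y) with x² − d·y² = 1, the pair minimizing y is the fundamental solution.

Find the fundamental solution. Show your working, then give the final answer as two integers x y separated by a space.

1351 65

d=432: √d = [20; 1,3,1,1,1,3,1,40] (ℓ=8, even), read p_7/q_7
a_0=20:  p_0=20·1+0=20,  q_0=20·0+1=1
…
a_3=1:  p_3=1·83+21=104,  q_3=1·4+1=5
a_4=1:  p_4=1·104+83=187,  q_4=1·5+4=9
…
a_6=3:  p_6=3·291+187=1060,  q_6=3·14+9=51
a_7=1:  p_7=1·1060+291=1351,  q_7=1·51+14=65
→ (1351, 65).  Check: 1351²=1825201, 432·65²=1825200, difference 1.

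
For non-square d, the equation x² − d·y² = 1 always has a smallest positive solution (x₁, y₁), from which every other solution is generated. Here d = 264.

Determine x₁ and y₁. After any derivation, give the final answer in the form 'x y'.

[16; 4,32] for √264; ℓ=2 ⇒ convergent index 1
step 0: (16, 1)  from 16·(1,0) + (0,1)
step 1: (65, 4)  from 4·(16,1) + (1,0)
fundamental: x₁=65, y₁=4  (since 4225 − 264·16 = 1)

65 4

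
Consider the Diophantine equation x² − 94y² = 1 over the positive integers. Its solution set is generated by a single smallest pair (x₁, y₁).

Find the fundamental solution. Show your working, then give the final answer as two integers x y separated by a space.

√94 = [9; 1,2,3,1,1,…,2,1,18, …], period ℓ=16 (even) → k=15
a_0=9:  p_0=9·1+0=9,  q_0=9·0+1=1
a_1=1:  p_1=1·9+1=10,  q_1=1·1+0=1
…
a_3=3:  p_3=3·29+10=97,  q_3=3·3+1=10
…
a_5=1:  p_5=1·126+97=223,  q_5=1·13+10=23
a_6=5:  p_6=5·223+126=1241,  q_6=5·23+13=128
…
a_8=8:  p_8=8·1464+1241=12953,  q_8=8·151+128=1336
a_9=1:  p_9=1·12953+1464=14417,  q_9=1·1336+151=1487
…
a_11=1:  p_11=1·85038+14417=99455,  q_11=1·8771+1487=10258
…
a_14=2:  p_14=2·652934+184493=1490361,  q_14=2·67345+19029=153719
a_15=1:  p_15=1·1490361+652934=2143295,  q_15=1·153719+67345=221064
fundamental: x₁=2143295, y₁=221064  (since 4593713457025 − 94·48869292096 = 1)

2143295 221064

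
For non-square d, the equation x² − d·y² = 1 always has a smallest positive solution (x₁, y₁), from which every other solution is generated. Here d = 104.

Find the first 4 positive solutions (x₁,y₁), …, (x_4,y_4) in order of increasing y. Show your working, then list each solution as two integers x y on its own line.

[10; 5,20] for √104; ℓ=2 ⇒ convergent index 1
k=0  a_k=10  p_k/q_k = 10/1
k=1  a_k=5  p_k/q_k = 51/5
→ (51, 5).  Check: 51²=2601, 104·5²=2600, difference 1.
k=2:  x_2 = 51·51+104·5·5 = 5201,  y_2 = 51·5+5·51 = 510
k=3:  x_3 = 51·5201+104·5·510 = 530451,  y_3 = 51·510+5·5201 = 52015
k=4:  x_4 = 51·530451+104·5·52015 = 54100801,  y_4 = 51·52015+5·530451 = 5305020

51 5
5201 510
530451 52015
54100801 5305020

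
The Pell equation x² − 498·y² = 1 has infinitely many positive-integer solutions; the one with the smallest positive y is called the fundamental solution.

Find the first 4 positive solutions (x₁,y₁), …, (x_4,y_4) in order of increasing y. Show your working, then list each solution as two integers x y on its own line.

√498 = [22; 3,6,22,6,3,44, …], period ℓ=6 (even) → k=5
k=0  a_k=22  p_k/q_k = 22/1
…
k=4  a_k=6  p_k/q_k = 56794/2545
k=5  a_k=3  p_k/q_k = 179777/8056
fundamental: x₁=179777, y₁=8056  (since 32319769729 − 498·64899136 = 1)
(x_2, y_2) = (179777·179777 + 498·8056·8056, 179777·8056 + 8056·179777) = (64639539457, 2896567024)
(x_3, y_3) = (179777·64639539457 + 498·8056·2896567024, 179777·2896567024 + 8056·64639539457) = (23241404969742401, 1041472259739240)
(x_4, y_4) = (179777·23241404969742401 + 498·8056·1041472259739240, 179777·1041472259739240 + 8056·23241404969742401) = (8356540122426119709697, 374465516875386131936)

179777 8056
64639539457 2896567024
23241404969742401 1041472259739240
8356540122426119709697 374465516875386131936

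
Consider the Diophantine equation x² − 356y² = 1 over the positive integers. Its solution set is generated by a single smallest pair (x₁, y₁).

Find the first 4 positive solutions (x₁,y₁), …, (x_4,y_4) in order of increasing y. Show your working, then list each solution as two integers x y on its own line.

[18; 1,6,1,1,2,…,6,1,36] for √356; ℓ=14 ⇒ convergent index 13
k=0  a_k=18  p_k/q_k = 18/1
k=1  a_k=1  p_k/q_k = 19/1
…
k=6  a_k=1  p_k/q_k = 1000/53
…
k=8  a_k=1  p_k/q_k = 9717/515
k=9  a_k=2  p_k/q_k = 28151/1492
k=10  a_k=1  p_k/q_k = 37868/2007
k=11  a_k=1  p_k/q_k = 66019/3499
k=12  a_k=6  p_k/q_k = 433982/23001
k=13  a_k=1  p_k/q_k = 500001/26500
→ (500001, 26500).  Check: 500001²=250001000001, 356·26500²=250001000000, difference 1.
k=2:  x_2 = 500001·500001+356·26500·26500 = 500002000001,  y_2 = 500001·26500+26500·500001 = 26500053000
k=3:  x_3 = 500001·500002000001+356·26500·26500053000 = 500003000004500001,  y_3 = 500001·26500053000+26500·500002000001 = 26500106000079500
k=4:  x_4 = 500001·500003000004500001+356·26500·26500106000079500 = 500004000010000008000001,  y_4 = 500001·26500106000079500+26500·500003000004500001 = 26500159000265000106000

500001 26500
500002000001 26500053000
500003000004500001 26500106000079500
500004000010000008000001 26500159000265000106000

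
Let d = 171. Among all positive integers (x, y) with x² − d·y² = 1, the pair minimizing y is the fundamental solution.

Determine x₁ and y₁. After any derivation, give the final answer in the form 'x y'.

170 13

√171 = [13; 13,26, …], period ℓ=2 (even) → k=1
i=0: a=13 ⇒ p=13, q=1
i=1: a=13 ⇒ p=170, q=13
→ (170, 13).  Check: 170²=28900, 171·13²=28899, difference 1.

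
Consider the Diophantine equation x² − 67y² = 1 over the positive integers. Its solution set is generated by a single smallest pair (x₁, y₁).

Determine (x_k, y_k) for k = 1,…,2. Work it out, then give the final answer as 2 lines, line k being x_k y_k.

48842 5967
4771081927 582880428

[8; 5,2,1,1,7,1,1,2,5,16] for √67; ℓ=10 ⇒ convergent index 9
a_0=8:  p_0=8·1+0=8,  q_0=8·0+1=1
a_1=5:  p_1=5·8+1=41,  q_1=5·1+0=5
a_2=2:  p_2=2·41+8=90,  q_2=2·5+1=11
…
a_5=7:  p_5=7·221+131=1678,  q_5=7·27+16=205
a_6=1:  p_6=1·1678+221=1899,  q_6=1·205+27=232
…
a_8=2:  p_8=2·3577+1899=9053,  q_8=2·437+232=1106
a_9=5:  p_9=5·9053+3577=48842,  q_9=5·1106+437=5967
→ (48842, 5967).  Check: 48842²=2385540964, 67·5967²=2385540963, difference 1.
k=2:  x_2 = 48842·48842+67·5967·5967 = 4771081927,  y_2 = 48842·5967+5967·48842 = 582880428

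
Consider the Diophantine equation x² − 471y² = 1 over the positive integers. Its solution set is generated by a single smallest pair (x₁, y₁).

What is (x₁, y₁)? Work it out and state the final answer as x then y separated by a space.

[21; 1,2,2,1,3,…,2,1,42] for √471; ℓ=14 ⇒ convergent index 13
a_0=21:  p_0=21·1+0=21,  q_0=21·0+1=1
…
a_2=2:  p_2=2·22+21=65,  q_2=2·1+1=3
a_3=2:  p_3=2·65+22=152,  q_3=2·3+1=7
…
a_6=4:  p_6=4·803+217=3429,  q_6=4·37+10=158
…
a_8=4:  p_8=4·48809+3429=198665,  q_8=4·2249+158=9154
a_9=3:  p_9=3·198665+48809=644804,  q_9=3·9154+2249=29711
a_10=1:  p_10=1·644804+198665=843469,  q_10=1·29711+9154=38865
…
a_12=2:  p_12=2·2331742+843469=5506953,  q_12=2·107441+38865=253747
a_13=1:  p_13=1·5506953+2331742=7838695,  q_13=1·253747+107441=361188
(x₁, y₁) = (7838695, 361188);  7838695² − 471·361188² = 1 ✓

7838695 361188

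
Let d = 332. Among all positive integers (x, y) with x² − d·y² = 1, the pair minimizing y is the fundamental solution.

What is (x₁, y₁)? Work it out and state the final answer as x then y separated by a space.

√332 = [18; 4,1,1,8,1,1,4,36, …], period ℓ=8 (even) → k=7
a_0=18:  p_0=18·1+0=18,  q_0=18·0+1=1
a_1=4:  p_1=4·18+1=73,  q_1=4·1+0=4
…
a_6=1:  p_6=1·1567+1403=2970,  q_6=1·86+77=163
a_7=4:  p_7=4·2970+1567=13447,  q_7=4·163+86=738
(x₁, y₁) = (13447, 738);  13447² − 332·738² = 1 ✓

13447 738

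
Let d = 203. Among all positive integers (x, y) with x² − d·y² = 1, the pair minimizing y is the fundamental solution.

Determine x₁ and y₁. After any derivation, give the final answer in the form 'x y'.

57 4

d=203: √d = [14; 4,28] (ℓ=2, even), read p_1/q_1
i=0: a=14 ⇒ p=14, q=1
i=1: a=4 ⇒ p=57, q=4
fundamental: x₁=57, y₁=4  (since 3249 − 203·16 = 1)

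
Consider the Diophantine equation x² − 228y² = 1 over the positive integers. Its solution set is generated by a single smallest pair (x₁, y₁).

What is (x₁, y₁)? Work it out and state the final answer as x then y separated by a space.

151 10

d=228: √d = [15; 10,30] (ℓ=2, even), read p_1/q_1
k=0  a_k=15  p_k/q_k = 15/1
k=1  a_k=10  p_k/q_k = 151/10
→ (151, 10).  Check: 151²=22801, 228·10²=22800, difference 1.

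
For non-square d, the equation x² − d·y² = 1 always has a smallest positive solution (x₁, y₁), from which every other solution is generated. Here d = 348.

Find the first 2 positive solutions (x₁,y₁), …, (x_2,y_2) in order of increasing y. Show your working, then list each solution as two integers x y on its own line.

√348 = [18; 1,1,1,8,1,1,1,36, …], period ℓ=8 (even) → k=7
a_0=18:  p_0=18·1+0=18,  q_0=18·0+1=1
a_1=1:  p_1=1·18+1=19,  q_1=1·1+0=1
a_2=1:  p_2=1·19+18=37,  q_2=1·1+1=2
a_3=1:  p_3=1·37+19=56,  q_3=1·2+1=3
a_4=8:  p_4=8·56+37=485,  q_4=8·3+2=26
a_5=1:  p_5=1·485+56=541,  q_5=1·26+3=29
a_6=1:  p_6=1·541+485=1026,  q_6=1·29+26=55
a_7=1:  p_7=1·1026+541=1567,  q_7=1·55+29=84
(x₁, y₁) = (1567, 84);  1567² − 348·84² = 1 ✓
k=2:  x_2 = 1567·1567+348·84·84 = 4910977,  y_2 = 1567·84+84·1567 = 263256

1567 84
4910977 263256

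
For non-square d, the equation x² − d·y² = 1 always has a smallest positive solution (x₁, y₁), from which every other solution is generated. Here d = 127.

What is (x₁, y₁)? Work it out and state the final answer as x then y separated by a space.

4730624 419775

√127 = [11; 3,1,2,2,7,11,7,2,2,1,3,22, …], period ℓ=12 (even) → k=11
step 0: (11, 1)  from 11·(1,0) + (0,1)
step 1: (34, 3)  from 3·(11,1) + (1,0)
step 2: (45, 4)  from 1·(34,3) + (11,1)
…
step 4: (293, 26)  from 2·(124,11) + (45,4)
step 5: (2175, 193)  from 7·(293,26) + (124,11)
…
step 7: (171701, 15236)  from 7·(24218,2149) + (2175,193)
step 8: (367620, 32621)  from 2·(171701,15236) + (24218,2149)
step 9: (906941, 80478)  from 2·(367620,32621) + (171701,15236)
step 10: (1274561, 113099)  from 1·(906941,80478) + (367620,32621)
step 11: (4730624, 419775)  from 3·(1274561,113099) + (906941,80478)
fundamental: x₁=4730624, y₁=419775  (since 22378803429376 − 127·176211050625 = 1)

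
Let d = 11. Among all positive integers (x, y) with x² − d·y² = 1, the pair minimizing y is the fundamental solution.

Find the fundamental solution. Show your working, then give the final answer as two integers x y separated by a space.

√11 → a₀=3, period (3,6); ℓ=2 even so k=1
i=0: a=3 ⇒ p=3, q=1
i=1: a=3 ⇒ p=10, q=3
(x₁, y₁) = (10, 3);  10² − 11·3² = 1 ✓

10 3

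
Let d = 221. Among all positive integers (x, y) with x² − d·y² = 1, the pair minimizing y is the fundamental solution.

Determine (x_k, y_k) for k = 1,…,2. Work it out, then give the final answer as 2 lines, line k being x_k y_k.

1665 112
5544449 372960

√221 = [14; 1,6,2,6,1,28, …], period ℓ=6 (even) → k=5
a_0=14:  p_0=14·1+0=14,  q_0=14·0+1=1
…
a_4=6:  p_4=6·223+104=1442,  q_4=6·15+7=97
a_5=1:  p_5=1·1442+223=1665,  q_5=1·97+15=112
→ (1665, 112).  Check: 1665²=2772225, 221·112²=2772224, difference 1.
(x_2, y_2) = (1665·1665 + 221·112·112, 1665·112 + 112·1665) = (5544449, 372960)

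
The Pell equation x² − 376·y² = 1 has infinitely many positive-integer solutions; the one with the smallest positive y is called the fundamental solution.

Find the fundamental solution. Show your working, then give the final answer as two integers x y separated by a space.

2143295 110532

[19; 2,1,1,3,1,…,1,2,38] for √376; ℓ=16 ⇒ convergent index 15
i=0: a=19 ⇒ p=19, q=1
i=1: a=2 ⇒ p=39, q=2
i=2: a=1 ⇒ p=58, q=3
i=3: a=1 ⇒ p=97, q=5
…
i=5: a=1 ⇒ p=446, q=23
i=6: a=2 ⇒ p=1241, q=64
i=7: a=2 ⇒ p=2928, q=151
i=8: a=4 ⇒ p=12953, q=668
…
i=13: a=1 ⇒ p=468441, q=24158
i=14: a=1 ⇒ p=837427, q=43187
i=15: a=2 ⇒ p=2143295, q=110532
→ (2143295, 110532).  Check: 2143295²=4593713457025, 376·110532²=4593713457024, difference 1.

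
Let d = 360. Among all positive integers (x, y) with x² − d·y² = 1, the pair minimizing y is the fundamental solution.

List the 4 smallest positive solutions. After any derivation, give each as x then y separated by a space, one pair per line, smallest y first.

19 1
721 38
27379 1443
1039681 54796

√360 = [18; 1,36, …], period ℓ=2 (even) → k=1
k=0  a_k=18  p_k/q_k = 18/1
k=1  a_k=1  p_k/q_k = 19/1
→ (19, 1).  Check: 19²=361, 360·1²=360, difference 1.
(19+1√360)^2 = 721 + 38√360
(19+1√360)^3 = 27379 + 1443√360
(19+1√360)^4 = 1039681 + 54796√360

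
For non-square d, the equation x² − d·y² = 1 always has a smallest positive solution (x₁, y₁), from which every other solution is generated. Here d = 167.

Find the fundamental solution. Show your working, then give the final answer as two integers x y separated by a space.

168 13

√167 → a₀=12, period (1,11,1,24); ℓ=4 even so k=3
step 0: (12, 1)  from 12·(1,0) + (0,1)
…
step 2: (155, 12)  from 11·(13,1) + (12,1)
step 3: (168, 13)  from 1·(155,12) + (13,1)
→ (168, 13).  Check: 168²=28224, 167·13²=28223, difference 1.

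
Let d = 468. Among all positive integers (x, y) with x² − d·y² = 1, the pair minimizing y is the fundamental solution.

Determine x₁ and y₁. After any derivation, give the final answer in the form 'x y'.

[21; 1,1,1,2,1,1,1,42] for √468; ℓ=8 ⇒ convergent index 7
k=0  a_k=21  p_k/q_k = 21/1
…
k=4  a_k=2  p_k/q_k = 173/8
…
k=6  a_k=1  p_k/q_k = 411/19
k=7  a_k=1  p_k/q_k = 649/30
(x₁, y₁) = (649, 30);  649² − 468·30² = 1 ✓

649 30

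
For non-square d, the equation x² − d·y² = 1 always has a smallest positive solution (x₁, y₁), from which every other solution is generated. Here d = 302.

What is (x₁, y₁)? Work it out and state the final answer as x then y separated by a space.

4276623 246092

√302 → a₀=17, period (2,1,1,1,4,…,1,2,34); ℓ=16 even so k=15
i=0: a=17 ⇒ p=17, q=1
…
i=2: a=1 ⇒ p=52, q=3
i=3: a=1 ⇒ p=87, q=5
…
i=5: a=4 ⇒ p=643, q=37
i=6: a=2 ⇒ p=1425, q=82
…
i=11: a=4 ⇒ p=467281, q=26889
i=12: a=1 ⇒ p=574956, q=33085
i=13: a=1 ⇒ p=1042237, q=59974
i=14: a=1 ⇒ p=1617193, q=93059
i=15: a=2 ⇒ p=4276623, q=246092
(x₁, y₁) = (4276623, 246092);  4276623² − 302·246092² = 1 ✓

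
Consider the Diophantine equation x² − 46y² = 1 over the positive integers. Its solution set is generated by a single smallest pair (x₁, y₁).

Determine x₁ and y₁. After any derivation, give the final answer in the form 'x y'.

d=46: √d = [6; 1,3,1,1,2,6,2,1,1,3,1,12] (ℓ=12, even), read p_11/q_11
k=0  a_k=6  p_k/q_k = 6/1
k=1  a_k=1  p_k/q_k = 7/1
k=2  a_k=3  p_k/q_k = 27/4
k=3  a_k=1  p_k/q_k = 34/5
k=4  a_k=1  p_k/q_k = 61/9
k=5  a_k=2  p_k/q_k = 156/23
k=6  a_k=6  p_k/q_k = 997/147
…
k=8  a_k=1  p_k/q_k = 3147/464
k=9  a_k=1  p_k/q_k = 5297/781
k=10  a_k=3  p_k/q_k = 19038/2807
k=11  a_k=1  p_k/q_k = 24335/3588
fundamental: x₁=24335, y₁=3588  (since 592192225 − 46·12873744 = 1)

24335 3588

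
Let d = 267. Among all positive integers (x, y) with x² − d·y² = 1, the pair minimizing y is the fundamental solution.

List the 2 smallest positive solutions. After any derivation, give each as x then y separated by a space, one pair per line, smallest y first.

√267 = [16; 2,1,15,1,2,32, …], period ℓ=6 (even) → k=5
a_0=16:  p_0=16·1+0=16,  q_0=16·0+1=1
…
a_2=1:  p_2=1·33+16=49,  q_2=1·2+1=3
a_3=15:  p_3=15·49+33=768,  q_3=15·3+2=47
a_4=1:  p_4=1·768+49=817,  q_4=1·47+3=50
a_5=2:  p_5=2·817+768=2402,  q_5=2·50+47=147
(x₁, y₁) = (2402, 147);  2402² − 267·147² = 1 ✓
n=2: (2402,147)∘(2402,147) = (2402·2402+267·147·147, 2402·147+147·2402) = (11539207,706188)

2402 147
11539207 706188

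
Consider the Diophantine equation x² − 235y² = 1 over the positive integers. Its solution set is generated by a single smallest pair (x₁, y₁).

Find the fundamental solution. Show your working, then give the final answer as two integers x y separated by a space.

46 3

√235 → a₀=15, period (3,30); ℓ=2 even so k=1
a_0=15:  p_0=15·1+0=15,  q_0=15·0+1=1
a_1=3:  p_1=3·15+1=46,  q_1=3·1+0=3
(x₁, y₁) = (46, 3);  46² − 235·3² = 1 ✓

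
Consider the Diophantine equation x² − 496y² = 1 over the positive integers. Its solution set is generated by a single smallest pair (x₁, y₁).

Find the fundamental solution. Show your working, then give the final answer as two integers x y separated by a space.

4620799 207480

√496 = [22; 3,1,2,4,1,…,1,3,44, …], period ℓ=16 (even) → k=15
step 0: (22, 1)  from 22·(1,0) + (0,1)
step 1: (67, 3)  from 3·(22,1) + (1,0)
step 2: (89, 4)  from 1·(67,3) + (22,1)
step 3: (245, 11)  from 2·(89,4) + (67,3)
step 4: (1069, 48)  from 4·(245,11) + (89,4)
step 5: (1314, 59)  from 1·(1069,48) + (245,11)
…
step 7: (6080, 273)  from 2·(2383,107) + (1314,59)
…
step 9: (35166, 1579)  from 2·(14543,653) + (6080,273)
step 10: (49709, 2232)  from 1·(35166,1579) + (14543,653)
step 11: (84875, 3811)  from 1·(49709,2232) + (35166,1579)
step 12: (389209, 17476)  from 4·(84875,3811) + (49709,2232)
step 13: (863293, 38763)  from 2·(389209,17476) + (84875,3811)
step 14: (1252502, 56239)  from 1·(863293,38763) + (389209,17476)
step 15: (4620799, 207480)  from 3·(1252502,56239) + (863293,38763)
fundamental: x₁=4620799, y₁=207480  (since 21351783398401 − 496·43047950400 = 1)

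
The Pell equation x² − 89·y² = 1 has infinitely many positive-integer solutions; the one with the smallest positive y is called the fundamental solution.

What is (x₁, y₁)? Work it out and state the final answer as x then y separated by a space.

√89 = [9; 2,3,3,2,18, …], period ℓ=5 (odd) → k=9
k=0  a_k=9  p_k/q_k = 9/1
k=1  a_k=2  p_k/q_k = 19/2
k=2  a_k=3  p_k/q_k = 66/7
k=3  a_k=3  p_k/q_k = 217/23
k=4  a_k=2  p_k/q_k = 500/53
k=5  a_k=18  p_k/q_k = 9217/977
k=6  a_k=2  p_k/q_k = 18934/2007
…
k=8  a_k=3  p_k/q_k = 216991/23001
k=9  a_k=2  p_k/q_k = 500001/53000
(x₁, y₁) = (500001, 53000);  500001² − 89·53000² = 1 ✓

500001 53000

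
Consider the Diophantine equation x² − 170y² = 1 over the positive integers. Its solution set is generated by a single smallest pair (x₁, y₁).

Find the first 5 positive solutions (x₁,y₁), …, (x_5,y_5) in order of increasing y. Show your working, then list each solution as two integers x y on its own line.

339 26
229841 17628
155831859 11951758
105653770561 8103274296
71633100608499 5494008020930

d=170: √d = [13; 26] (ℓ=1, odd), read p_1/q_1
k=0  a_k=13  p_k/q_k = 13/1
k=1  a_k=26  p_k/q_k = 339/26
(x₁, y₁) = (339, 26);  339² − 170·26² = 1 ✓
n=2: (339,26)∘(339,26) = (339·339+170·26·26, 339·26+26·339) = (229841,17628)
n=3: (229841,17628)∘(339,26) = (339·229841+170·26·17628, 339·17628+26·229841) = (155831859,11951758)
n=4: (155831859,11951758)∘(339,26) = (339·155831859+170·26·11951758, 339·11951758+26·155831859) = (105653770561,8103274296)
n=5: (105653770561,8103274296)∘(339,26) = (339·105653770561+170·26·8103274296, 339·8103274296+26·105653770561) = (71633100608499,5494008020930)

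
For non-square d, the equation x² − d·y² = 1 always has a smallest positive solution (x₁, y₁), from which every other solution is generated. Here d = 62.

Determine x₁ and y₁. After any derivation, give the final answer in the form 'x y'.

d=62: √d = [7; 1,6,1,14] (ℓ=4, even), read p_3/q_3
i=0: a=7 ⇒ p=7, q=1
i=1: a=1 ⇒ p=8, q=1
i=2: a=6 ⇒ p=55, q=7
i=3: a=1 ⇒ p=63, q=8
(x₁, y₁) = (63, 8);  63² − 62·8² = 1 ✓

63 8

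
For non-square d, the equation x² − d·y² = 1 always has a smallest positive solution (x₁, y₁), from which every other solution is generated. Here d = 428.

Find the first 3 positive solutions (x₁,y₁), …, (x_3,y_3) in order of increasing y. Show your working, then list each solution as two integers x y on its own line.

1850887 89466
6851565373537 331182912684
25362946559057703751 1225964295417811950

d=428: √d = [20; 1,2,4,1,5,10,5,1,4,2,1,40] (ℓ=12, even), read p_11/q_11
i=0: a=20 ⇒ p=20, q=1
…
i=7: a=5 ⇒ p=99779, q=4823
i=8: a=1 ⇒ p=119350, q=5769
i=9: a=4 ⇒ p=577179, q=27899
i=10: a=2 ⇒ p=1273708, q=61567
i=11: a=1 ⇒ p=1850887, q=89466
→ (1850887, 89466).  Check: 1850887²=3425782686769, 428·89466²=3425782686768, difference 1.
(x_2, y_2) = (1850887·1850887 + 428·89466·89466, 1850887·89466 + 89466·1850887) = (6851565373537, 331182912684)
(x_3, y_3) = (1850887·6851565373537 + 428·89466·331182912684, 1850887·331182912684 + 89466·6851565373537) = (25362946559057703751, 1225964295417811950)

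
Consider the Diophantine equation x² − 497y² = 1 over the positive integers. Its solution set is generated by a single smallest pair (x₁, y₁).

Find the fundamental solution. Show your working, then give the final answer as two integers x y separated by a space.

√497 = [22; 3,2,2,5,6,5,2,2,3,44, …], period ℓ=10 (even) → k=9
a_0=22:  p_0=22·1+0=22,  q_0=22·0+1=1
a_1=3:  p_1=3·22+1=67,  q_1=3·1+0=3
…
a_4=5:  p_4=5·379+156=2051,  q_4=5·17+7=92
…
a_6=5:  p_6=5·12685+2051=65476,  q_6=5·569+92=2937
a_7=2:  p_7=2·65476+12685=143637,  q_7=2·2937+569=6443
a_8=2:  p_8=2·143637+65476=352750,  q_8=2·6443+2937=15823
a_9=3:  p_9=3·352750+143637=1201887,  q_9=3·15823+6443=53912
(x₁, y₁) = (1201887, 53912);  1201887² − 497·53912² = 1 ✓

1201887 53912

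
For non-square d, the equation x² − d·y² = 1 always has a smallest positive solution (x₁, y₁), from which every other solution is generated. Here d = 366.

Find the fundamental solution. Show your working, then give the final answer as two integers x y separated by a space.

907925 47458

√366 → a₀=19, period (7,1,1,1,2,12,2,1,1,1,7,38); ℓ=12 even so k=11
a_0=19:  p_0=19·1+0=19,  q_0=19·0+1=1
…
a_2=1:  p_2=1·134+19=153,  q_2=1·7+1=8
a_3=1:  p_3=1·153+134=287,  q_3=1·8+7=15
a_4=1:  p_4=1·287+153=440,  q_4=1·15+8=23
…
a_10=1:  p_10=1·74554+44499=119053,  q_10=1·3897+2326=6223
a_11=7:  p_11=7·119053+74554=907925,  q_11=7·6223+3897=47458
(x₁, y₁) = (907925, 47458);  907925² − 366·47458² = 1 ✓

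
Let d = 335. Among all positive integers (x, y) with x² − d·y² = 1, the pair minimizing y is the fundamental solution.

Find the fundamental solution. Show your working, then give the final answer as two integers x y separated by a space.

604 33

d=335: √d = [18; 3,3,3,36] (ℓ=4, even), read p_3/q_3
i=0: a=18 ⇒ p=18, q=1
i=1: a=3 ⇒ p=55, q=3
i=2: a=3 ⇒ p=183, q=10
i=3: a=3 ⇒ p=604, q=33
(x₁, y₁) = (604, 33);  604² − 335·33² = 1 ✓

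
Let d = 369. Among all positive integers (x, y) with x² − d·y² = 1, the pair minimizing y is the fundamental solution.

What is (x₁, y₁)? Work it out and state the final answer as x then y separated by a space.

8396801 437120

d=369: √d = [19; 4,1,3,2,7,4,7,2,3,1,4,38] (ℓ=12, even), read p_11/q_11
a_0=19:  p_0=19·1+0=19,  q_0=19·0+1=1
a_1=4:  p_1=4·19+1=77,  q_1=4·1+0=4
…
a_3=3:  p_3=3·96+77=365,  q_3=3·5+4=19
…
a_8=2:  p_8=2·184045+25414=393504,  q_8=2·9581+1323=20485
a_9=3:  p_9=3·393504+184045=1364557,  q_9=3·20485+9581=71036
a_10=1:  p_10=1·1364557+393504=1758061,  q_10=1·71036+20485=91521
a_11=4:  p_11=4·1758061+1364557=8396801,  q_11=4·91521+71036=437120
(x₁, y₁) = (8396801, 437120);  8396801² − 369·437120² = 1 ✓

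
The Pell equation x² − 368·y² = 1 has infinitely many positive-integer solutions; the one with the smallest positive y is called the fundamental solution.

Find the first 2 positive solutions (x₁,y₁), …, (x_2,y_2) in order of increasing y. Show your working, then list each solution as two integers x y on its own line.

√368 = [19; 5,2,5,38, …], period ℓ=4 (even) → k=3
i=0: a=19 ⇒ p=19, q=1
…
i=2: a=2 ⇒ p=211, q=11
i=3: a=5 ⇒ p=1151, q=60
(x₁, y₁) = (1151, 60);  1151² − 368·60² = 1 ✓
n=2: (1151,60)∘(1151,60) = (1151·1151+368·60·60, 1151·60+60·1151) = (2649601,138120)

1151 60
2649601 138120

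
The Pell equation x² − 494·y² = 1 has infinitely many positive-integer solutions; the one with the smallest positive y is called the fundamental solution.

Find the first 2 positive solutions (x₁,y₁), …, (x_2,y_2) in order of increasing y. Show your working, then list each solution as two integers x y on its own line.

73035 3286
10668222449 479986020

d=494: √d = [22; 4,2,2,1,2,1,2,2,4,44] (ℓ=10, even), read p_9/q_9
k=0  a_k=22  p_k/q_k = 22/1
k=1  a_k=4  p_k/q_k = 89/4
k=2  a_k=2  p_k/q_k = 200/9
k=3  a_k=2  p_k/q_k = 489/22
k=4  a_k=1  p_k/q_k = 689/31
k=5  a_k=2  p_k/q_k = 1867/84
k=6  a_k=1  p_k/q_k = 2556/115
…
k=8  a_k=2  p_k/q_k = 16514/743
k=9  a_k=4  p_k/q_k = 73035/3286
→ (73035, 3286).  Check: 73035²=5334111225, 494·3286²=5334111224, difference 1.
n=2: (73035,3286)∘(73035,3286) = (73035·73035+494·3286·3286, 73035·3286+3286·73035) = (10668222449,479986020)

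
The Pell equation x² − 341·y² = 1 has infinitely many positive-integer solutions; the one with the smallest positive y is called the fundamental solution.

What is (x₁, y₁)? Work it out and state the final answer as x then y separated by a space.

10626551 575460

√341 → a₀=18, period (2,6,1,8,2,…,6,2,36); ℓ=14 even so k=13
step 0: (18, 1)  from 18·(1,0) + (0,1)
step 1: (37, 2)  from 2·(18,1) + (1,0)
step 2: (240, 13)  from 6·(37,2) + (18,1)
…
step 4: (2456, 133)  from 8·(277,15) + (240,13)
…
step 9: (76727, 4155)  from 2·(28124,1523) + (20479,1109)
step 10: (641940, 34763)  from 8·(76727,4155) + (28124,1523)
step 11: (718667, 38918)  from 1·(641940,34763) + (76727,4155)
step 12: (4953942, 268271)  from 6·(718667,38918) + (641940,34763)
step 13: (10626551, 575460)  from 2·(4953942,268271) + (718667,38918)
→ (10626551, 575460).  Check: 10626551²=112923586155601, 341·575460²=112923586155600, difference 1.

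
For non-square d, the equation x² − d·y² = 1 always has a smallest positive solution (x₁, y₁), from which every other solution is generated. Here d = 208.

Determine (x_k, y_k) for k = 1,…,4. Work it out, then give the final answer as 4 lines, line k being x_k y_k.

649 45
842401 58410
1093435849 75816135
1419278889601 98409284820

d=208: √d = [14; 2,2,1,2,2,28] (ℓ=6, even), read p_5/q_5
step 0: (14, 1)  from 14·(1,0) + (0,1)
…
step 2: (72, 5)  from 2·(29,2) + (14,1)
step 3: (101, 7)  from 1·(72,5) + (29,2)
step 4: (274, 19)  from 2·(101,7) + (72,5)
step 5: (649, 45)  from 2·(274,19) + (101,7)
(x₁, y₁) = (649, 45);  649² − 208·45² = 1 ✓
n=2: (649,45)∘(649,45) = (649·649+208·45·45, 649·45+45·649) = (842401,58410)
n=3: (842401,58410)∘(649,45) = (649·842401+208·45·58410, 649·58410+45·842401) = (1093435849,75816135)
n=4: (1093435849,75816135)∘(649,45) = (649·1093435849+208·45·75816135, 649·75816135+45·1093435849) = (1419278889601,98409284820)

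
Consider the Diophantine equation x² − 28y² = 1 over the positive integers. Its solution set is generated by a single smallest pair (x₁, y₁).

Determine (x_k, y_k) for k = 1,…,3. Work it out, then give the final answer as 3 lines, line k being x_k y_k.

127 24
32257 6096
8193151 1548360

[5; 3,2,3,10] for √28; ℓ=4 ⇒ convergent index 3
k=0  a_k=5  p_k/q_k = 5/1
…
k=2  a_k=2  p_k/q_k = 37/7
k=3  a_k=3  p_k/q_k = 127/24
fundamental: x₁=127, y₁=24  (since 16129 − 28·576 = 1)
k=2:  x_2 = 127·127+28·24·24 = 32257,  y_2 = 127·24+24·127 = 6096
k=3:  x_3 = 127·32257+28·24·6096 = 8193151,  y_3 = 127·6096+24·32257 = 1548360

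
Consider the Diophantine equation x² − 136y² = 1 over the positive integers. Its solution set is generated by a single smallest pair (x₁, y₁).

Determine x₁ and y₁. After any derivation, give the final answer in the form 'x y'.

35 3

[11; 1,1,1,22] for √136; ℓ=4 ⇒ convergent index 3
step 0: (11, 1)  from 11·(1,0) + (0,1)
step 1: (12, 1)  from 1·(11,1) + (1,0)
step 2: (23, 2)  from 1·(12,1) + (11,1)
step 3: (35, 3)  from 1·(23,2) + (12,1)
fundamental: x₁=35, y₁=3  (since 1225 − 136·9 = 1)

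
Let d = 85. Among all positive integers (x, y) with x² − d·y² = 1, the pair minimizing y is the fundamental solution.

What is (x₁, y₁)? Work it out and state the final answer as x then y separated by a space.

[9; 4,1,1,4,18] for √85; ℓ=5 ⇒ convergent index 9
a_0=9:  p_0=9·1+0=9,  q_0=9·0+1=1
…
a_8=1:  p_8=1·34813+27926=62739,  q_8=1·3776+3029=6805
a_9=4:  p_9=4·62739+34813=285769,  q_9=4·6805+3776=30996
fundamental: x₁=285769, y₁=30996  (since 81663921361 − 85·960752016 = 1)

285769 30996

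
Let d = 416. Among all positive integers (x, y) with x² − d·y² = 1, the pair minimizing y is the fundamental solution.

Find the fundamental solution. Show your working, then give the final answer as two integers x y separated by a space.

√416 = [20; 2,1,1,9,1,1,2,40, …], period ℓ=8 (even) → k=7
step 0: (20, 1)  from 20·(1,0) + (0,1)
…
step 2: (61, 3)  from 1·(41,2) + (20,1)
…
step 6: (2060, 101)  from 1·(1081,53) + (979,48)
step 7: (5201, 255)  from 2·(2060,101) + (1081,53)
→ (5201, 255).  Check: 5201²=27050401, 416·255²=27050400, difference 1.

5201 255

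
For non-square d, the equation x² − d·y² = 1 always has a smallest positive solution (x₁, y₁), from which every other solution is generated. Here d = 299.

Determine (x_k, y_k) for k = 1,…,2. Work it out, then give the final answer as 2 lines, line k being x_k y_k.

√299 = [17; 3,2,3,34, …], period ℓ=4 (even) → k=3
k=0  a_k=17  p_k/q_k = 17/1
…
k=2  a_k=2  p_k/q_k = 121/7
k=3  a_k=3  p_k/q_k = 415/24
(x₁, y₁) = (415, 24);  415² − 299·24² = 1 ✓
(x_2, y_2) = (415·415 + 299·24·24, 415·24 + 24·415) = (344449, 19920)

415 24
344449 19920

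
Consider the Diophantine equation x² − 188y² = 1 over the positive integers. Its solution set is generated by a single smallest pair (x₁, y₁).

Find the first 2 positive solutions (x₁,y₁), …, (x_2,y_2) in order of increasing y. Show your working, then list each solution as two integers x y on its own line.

4607 336
42448897 3095904

[13; 1,2,2,6,2,2,1,26] for √188; ℓ=8 ⇒ convergent index 7
a_0=13:  p_0=13·1+0=13,  q_0=13·0+1=1
a_1=1:  p_1=1·13+1=14,  q_1=1·1+0=1
a_2=2:  p_2=2·14+13=41,  q_2=2·1+1=3
a_3=2:  p_3=2·41+14=96,  q_3=2·3+1=7
a_4=6:  p_4=6·96+41=617,  q_4=6·7+3=45
a_5=2:  p_5=2·617+96=1330,  q_5=2·45+7=97
a_6=2:  p_6=2·1330+617=3277,  q_6=2·97+45=239
a_7=1:  p_7=1·3277+1330=4607,  q_7=1·239+97=336
(x₁, y₁) = (4607, 336);  4607² − 188·336² = 1 ✓
n=2: (4607,336)∘(4607,336) = (4607·4607+188·336·336, 4607·336+336·4607) = (42448897,3095904)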